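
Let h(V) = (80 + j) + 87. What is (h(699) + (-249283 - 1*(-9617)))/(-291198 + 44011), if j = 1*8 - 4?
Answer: 239495/247187 ≈ 0.96888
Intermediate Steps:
j = 4 (j = 8 - 4 = 4)
h(V) = 171 (h(V) = (80 + 4) + 87 = 84 + 87 = 171)
(h(699) + (-249283 - 1*(-9617)))/(-291198 + 44011) = (171 + (-249283 - 1*(-9617)))/(-291198 + 44011) = (171 + (-249283 + 9617))/(-247187) = (171 - 239666)*(-1/247187) = -239495*(-1/247187) = 239495/247187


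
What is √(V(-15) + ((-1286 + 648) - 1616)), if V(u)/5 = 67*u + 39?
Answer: 2*I*√1771 ≈ 84.167*I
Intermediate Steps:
V(u) = 195 + 335*u (V(u) = 5*(67*u + 39) = 5*(39 + 67*u) = 195 + 335*u)
√(V(-15) + ((-1286 + 648) - 1616)) = √((195 + 335*(-15)) + ((-1286 + 648) - 1616)) = √((195 - 5025) + (-638 - 1616)) = √(-4830 - 2254) = √(-7084) = 2*I*√1771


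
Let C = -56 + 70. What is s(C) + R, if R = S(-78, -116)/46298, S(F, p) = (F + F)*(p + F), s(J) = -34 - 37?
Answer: -1628447/23149 ≈ -70.346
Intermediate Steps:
C = 14
s(J) = -71
S(F, p) = 2*F*(F + p) (S(F, p) = (2*F)*(F + p) = 2*F*(F + p))
R = 15132/23149 (R = (2*(-78)*(-78 - 116))/46298 = (2*(-78)*(-194))*(1/46298) = 30264*(1/46298) = 15132/23149 ≈ 0.65368)
s(C) + R = -71 + 15132/23149 = -1628447/23149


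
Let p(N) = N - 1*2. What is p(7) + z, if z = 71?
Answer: 76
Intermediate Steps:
p(N) = -2 + N (p(N) = N - 2 = -2 + N)
p(7) + z = (-2 + 7) + 71 = 5 + 71 = 76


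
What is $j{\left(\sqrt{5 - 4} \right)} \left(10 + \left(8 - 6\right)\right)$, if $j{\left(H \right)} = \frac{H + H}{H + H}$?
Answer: $12$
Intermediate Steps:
$j{\left(H \right)} = 1$ ($j{\left(H \right)} = \frac{2 H}{2 H} = 2 H \frac{1}{2 H} = 1$)
$j{\left(\sqrt{5 - 4} \right)} \left(10 + \left(8 - 6\right)\right) = 1 \left(10 + \left(8 - 6\right)\right) = 1 \left(10 + 2\right) = 1 \cdot 12 = 12$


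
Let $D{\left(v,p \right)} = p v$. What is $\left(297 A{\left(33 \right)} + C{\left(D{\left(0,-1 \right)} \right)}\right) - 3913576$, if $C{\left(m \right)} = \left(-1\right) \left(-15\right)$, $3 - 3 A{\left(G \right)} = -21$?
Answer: $-3911185$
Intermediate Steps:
$A{\left(G \right)} = 8$ ($A{\left(G \right)} = 1 - -7 = 1 + 7 = 8$)
$C{\left(m \right)} = 15$
$\left(297 A{\left(33 \right)} + C{\left(D{\left(0,-1 \right)} \right)}\right) - 3913576 = \left(297 \cdot 8 + 15\right) - 3913576 = \left(2376 + 15\right) - 3913576 = 2391 - 3913576 = -3911185$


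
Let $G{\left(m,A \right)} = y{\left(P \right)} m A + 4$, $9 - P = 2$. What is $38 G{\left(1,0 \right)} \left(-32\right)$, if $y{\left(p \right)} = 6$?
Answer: $-4864$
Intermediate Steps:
$P = 7$ ($P = 9 - 2 = 7$)
$G{\left(m,A \right)} = 4 + 6 A m$ ($G{\left(m,A \right)} = 6 m A + 4 = 6 A m + 4 = 4 + 6 A m$)
$38 G{\left(1,0 \right)} \left(-32\right) = 38 \left(4 + 6 \cdot 0 \cdot 1\right) \left(-32\right) = 38 \left(4 + 0\right) \left(-32\right) = 38 \cdot 4 \left(-32\right) = 152 \left(-32\right) = -4864$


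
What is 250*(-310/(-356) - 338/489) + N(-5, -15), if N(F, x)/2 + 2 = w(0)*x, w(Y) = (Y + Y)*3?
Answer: 1779791/43521 ≈ 40.895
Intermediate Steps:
w(Y) = 6*Y (w(Y) = (2*Y)*3 = 6*Y)
N(F, x) = -4 (N(F, x) = -4 + 2*((6*0)*x) = -4 + 2*(0*x) = -4 + 2*0 = -4 + 0 = -4)
250*(-310/(-356) - 338/489) + N(-5, -15) = 250*(-310/(-356) - 338/489) - 4 = 250*(-310*(-1/356) - 338*1/489) - 4 = 250*(155/178 - 338/489) - 4 = 250*(15631/87042) - 4 = 1953875/43521 - 4 = 1779791/43521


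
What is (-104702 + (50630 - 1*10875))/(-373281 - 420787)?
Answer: 64947/794068 ≈ 0.081790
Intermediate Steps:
(-104702 + (50630 - 1*10875))/(-373281 - 420787) = (-104702 + (50630 - 10875))/(-794068) = (-104702 + 39755)*(-1/794068) = -64947*(-1/794068) = 64947/794068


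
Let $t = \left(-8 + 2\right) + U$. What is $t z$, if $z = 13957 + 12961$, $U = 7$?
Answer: $26918$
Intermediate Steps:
$z = 26918$
$t = 1$ ($t = \left(-8 + 2\right) + 7 = -6 + 7 = 1$)
$t z = 1 \cdot 26918 = 26918$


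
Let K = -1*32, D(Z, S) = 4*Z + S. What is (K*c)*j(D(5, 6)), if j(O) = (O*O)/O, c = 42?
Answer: -34944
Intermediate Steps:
D(Z, S) = S + 4*Z
j(O) = O (j(O) = O²/O = O)
K = -32
(K*c)*j(D(5, 6)) = (-32*42)*(6 + 4*5) = -1344*(6 + 20) = -1344*26 = -34944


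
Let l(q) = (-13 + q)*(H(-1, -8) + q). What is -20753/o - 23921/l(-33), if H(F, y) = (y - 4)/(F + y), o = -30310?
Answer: -5485384/348565 ≈ -15.737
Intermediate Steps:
H(F, y) = (-4 + y)/(F + y)
l(q) = (-13 + q)*(4/3 + q) (l(q) = (-13 + q)*((-4 - 8)/(-1 - 8) + q) = (-13 + q)*(-12/(-9) + q) = (-13 + q)*(-⅑*(-12) + q) = (-13 + q)*(4/3 + q))
-20753/o - 23921/l(-33) = -20753/(-30310) - 23921/(-52/3 + (-33)² - 35/3*(-33)) = -20753*(-1/30310) - 23921/(-52/3 + 1089 + 385) = 20753/30310 - 23921/4370/3 = 20753/30310 - 23921*3/4370 = 20753/30310 - 3777/230 = -5485384/348565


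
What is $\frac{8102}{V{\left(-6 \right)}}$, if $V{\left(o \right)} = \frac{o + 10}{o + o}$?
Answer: $-24306$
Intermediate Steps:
$V{\left(o \right)} = \frac{10 + o}{2 o}$
$\frac{8102}{V{\left(-6 \right)}} = \frac{8102}{\frac{1}{2} \frac{1}{-6} \left(10 - 6\right)} = \frac{8102}{\frac{1}{2} \left(- \frac{1}{6}\right) 4} = \frac{8102}{- \frac{1}{3}} = 8102 \left(-3\right) = -24306$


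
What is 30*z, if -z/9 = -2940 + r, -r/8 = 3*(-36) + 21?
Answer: 605880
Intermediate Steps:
r = 696 (r = -8*(3*(-36) + 21) = -8*(-108 + 21) = -8*(-87) = 696)
z = 20196 (z = -9*(-2940 + 696) = -9*(-2244) = 20196)
30*z = 30*20196 = 605880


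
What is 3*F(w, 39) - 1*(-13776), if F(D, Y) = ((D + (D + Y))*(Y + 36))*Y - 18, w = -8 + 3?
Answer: 268197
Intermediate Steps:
w = -5
F(D, Y) = -18 + Y*(36 + Y)*(Y + 2*D) (F(D, Y) = ((Y + 2*D)*(36 + Y))*Y - 18 = ((36 + Y)*(Y + 2*D))*Y - 18 = Y*(36 + Y)*(Y + 2*D) - 18 = -18 + Y*(36 + Y)*(Y + 2*D))
3*F(w, 39) - 1*(-13776) = 3*(-18 + 39**3 + 36*39**2 + 2*(-5)*39**2 + 72*(-5)*39) - 1*(-13776) = 3*(-18 + 59319 + 36*1521 + 2*(-5)*1521 - 14040) + 13776 = 3*(-18 + 59319 + 54756 - 15210 - 14040) + 13776 = 3*84807 + 13776 = 254421 + 13776 = 268197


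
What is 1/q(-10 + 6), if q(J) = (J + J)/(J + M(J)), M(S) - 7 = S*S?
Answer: -19/8 ≈ -2.3750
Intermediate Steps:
M(S) = 7 + S² (M(S) = 7 + S*S = 7 + S²)
q(J) = 2*J/(7 + J + J²) (q(J) = (J + J)/(J + (7 + J²)) = (2*J)/(7 + J + J²) = 2*J/(7 + J + J²))
1/q(-10 + 6) = 1/(2*(-10 + 6)/(7 + (-10 + 6) + (-10 + 6)²)) = 1/(2*(-4)/(7 - 4 + (-4)²)) = 1/(2*(-4)/(7 - 4 + 16)) = 1/(2*(-4)/19) = 1/(2*(-4)*(1/19)) = 1/(-8/19) = -19/8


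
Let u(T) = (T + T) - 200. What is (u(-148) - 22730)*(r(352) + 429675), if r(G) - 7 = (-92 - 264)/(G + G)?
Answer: -878220850059/88 ≈ -9.9798e+9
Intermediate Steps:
r(G) = 7 - 178/G (r(G) = 7 + (-92 - 264)/(G + G) = 7 - 356*1/(2*G) = 7 - 178/G)
u(T) = -200 + 2*T (u(T) = 2*T - 200 = -200 + 2*T)
(u(-148) - 22730)*(r(352) + 429675) = ((-200 + 2*(-148)) - 22730)*((7 - 178/352) + 429675) = ((-200 - 296) - 22730)*((7 - 178*1/352) + 429675) = (-496 - 22730)*((7 - 89/176) + 429675) = -23226*(1143/176 + 429675) = -23226*75623943/176 = -878220850059/88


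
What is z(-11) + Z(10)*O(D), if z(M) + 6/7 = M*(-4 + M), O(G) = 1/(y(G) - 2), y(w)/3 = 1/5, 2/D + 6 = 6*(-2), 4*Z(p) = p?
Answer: 2273/14 ≈ 162.36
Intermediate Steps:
Z(p) = p/4
D = -⅑ (D = 2/(-6 + 6*(-2)) = 2/(-6 - 12) = 2/(-18) = 2*(-1/18) = -⅑ ≈ -0.11111)
y(w) = ⅗ (y(w) = 3/5 = 3*(⅕) = ⅗)
O(G) = -5/7 (O(G) = 1/(⅗ - 2) = 1/(-7/5) = -5/7)
z(M) = -6/7 + M*(-4 + M)
z(-11) + Z(10)*O(D) = (-6/7 + (-11)² - 4*(-11)) + ((¼)*10)*(-5/7) = (-6/7 + 121 + 44) + (5/2)*(-5/7) = 1149/7 - 25/14 = 2273/14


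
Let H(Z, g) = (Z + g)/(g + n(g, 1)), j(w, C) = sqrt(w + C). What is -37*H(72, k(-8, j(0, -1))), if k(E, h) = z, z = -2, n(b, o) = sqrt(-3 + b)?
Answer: 5180/9 + 2590*I*sqrt(5)/9 ≈ 575.56 + 643.49*I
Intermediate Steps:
j(w, C) = sqrt(C + w)
k(E, h) = -2
H(Z, g) = (Z + g)/(g + sqrt(-3 + g))
-37*H(72, k(-8, j(0, -1))) = -37*(72 - 2)/(-2 + sqrt(-3 - 2)) = -37*70/(-2 + sqrt(-5)) = -37*70/(-2 + I*sqrt(5)) = -2590/(-2 + I*sqrt(5))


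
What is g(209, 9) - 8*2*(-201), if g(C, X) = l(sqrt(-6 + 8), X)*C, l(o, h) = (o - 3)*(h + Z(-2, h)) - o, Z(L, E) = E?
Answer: -8070 + 3553*sqrt(2) ≈ -3045.3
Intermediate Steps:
l(o, h) = -o + 2*h*(-3 + o) (l(o, h) = (o - 3)*(h + h) - o = (-3 + o)*(2*h) - o = 2*h*(-3 + o) - o = -o + 2*h*(-3 + o))
g(C, X) = C*(-sqrt(2) - 6*X + 2*X*sqrt(2)) (g(C, X) = (-sqrt(-6 + 8) - 6*X + 2*X*sqrt(-6 + 8))*C = (-sqrt(2) - 6*X + 2*X*sqrt(2))*C = C*(-sqrt(2) - 6*X + 2*X*sqrt(2)))
g(209, 9) - 8*2*(-201) = 209*(-sqrt(2) - 6*9 + 2*9*sqrt(2)) - 8*2*(-201) = 209*(-sqrt(2) - 54 + 18*sqrt(2)) - 16*(-201) = 209*(-54 + 17*sqrt(2)) - 1*(-3216) = (-11286 + 3553*sqrt(2)) + 3216 = -8070 + 3553*sqrt(2)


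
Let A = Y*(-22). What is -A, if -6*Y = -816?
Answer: 2992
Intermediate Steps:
Y = 136 (Y = -1/6*(-816) = 136)
A = -2992 (A = 136*(-22) = -2992)
-A = -1*(-2992) = 2992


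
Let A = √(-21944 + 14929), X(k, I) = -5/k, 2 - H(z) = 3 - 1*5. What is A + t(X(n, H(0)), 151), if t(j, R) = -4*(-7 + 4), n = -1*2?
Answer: 12 + I*√7015 ≈ 12.0 + 83.756*I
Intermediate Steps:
H(z) = 4 (H(z) = 2 - (3 - 1*5) = 2 - (3 - 5) = 2 - 1*(-2) = 2 + 2 = 4)
n = -2
t(j, R) = 12 (t(j, R) = -4*(-3) = 12)
A = I*√7015 (A = √(-7015) = I*√7015 ≈ 83.756*I)
A + t(X(n, H(0)), 151) = I*√7015 + 12 = 12 + I*√7015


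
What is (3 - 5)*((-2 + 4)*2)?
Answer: -8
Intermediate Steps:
(3 - 5)*((-2 + 4)*2) = -4*2 = -2*4 = -8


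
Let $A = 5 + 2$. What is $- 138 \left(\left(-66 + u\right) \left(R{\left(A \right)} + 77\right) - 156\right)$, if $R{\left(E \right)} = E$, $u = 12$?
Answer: $647496$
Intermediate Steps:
$A = 7$
$- 138 \left(\left(-66 + u\right) \left(R{\left(A \right)} + 77\right) - 156\right) = - 138 \left(\left(-66 + 12\right) \left(7 + 77\right) - 156\right) = - 138 \left(\left(-54\right) 84 - 156\right) = - 138 \left(-4536 - 156\right) = \left(-138\right) \left(-4692\right) = 647496$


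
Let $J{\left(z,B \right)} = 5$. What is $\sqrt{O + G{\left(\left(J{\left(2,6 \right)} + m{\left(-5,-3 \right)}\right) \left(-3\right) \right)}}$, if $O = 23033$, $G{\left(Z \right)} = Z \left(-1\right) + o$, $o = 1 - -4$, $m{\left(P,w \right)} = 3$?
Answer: $\sqrt{23062} \approx 151.86$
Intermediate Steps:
$o = 5$ ($o = 1 + 4 = 5$)
$G{\left(Z \right)} = 5 - Z$ ($G{\left(Z \right)} = Z \left(-1\right) + 5 = - Z + 5 = 5 - Z$)
$\sqrt{O + G{\left(\left(J{\left(2,6 \right)} + m{\left(-5,-3 \right)}\right) \left(-3\right) \right)}} = \sqrt{23033 - \left(-5 + \left(5 + 3\right) \left(-3\right)\right)} = \sqrt{23033 - \left(-5 + 8 \left(-3\right)\right)} = \sqrt{23033 + \left(5 - -24\right)} = \sqrt{23033 + \left(5 + 24\right)} = \sqrt{23033 + 29} = \sqrt{23062}$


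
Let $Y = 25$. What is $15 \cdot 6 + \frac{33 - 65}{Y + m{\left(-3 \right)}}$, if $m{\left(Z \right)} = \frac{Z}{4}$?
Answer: $\frac{8602}{97} \approx 88.68$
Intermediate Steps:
$m{\left(Z \right)} = \frac{Z}{4}$ ($m{\left(Z \right)} = Z \frac{1}{4} = \frac{Z}{4}$)
$15 \cdot 6 + \frac{33 - 65}{Y + m{\left(-3 \right)}} = 15 \cdot 6 + \frac{33 - 65}{25 + \frac{1}{4} \left(-3\right)} = 90 - \frac{32}{25 - \frac{3}{4}} = 90 - \frac{32}{\frac{97}{4}} = 90 - \frac{128}{97} = \frac{8602}{97}$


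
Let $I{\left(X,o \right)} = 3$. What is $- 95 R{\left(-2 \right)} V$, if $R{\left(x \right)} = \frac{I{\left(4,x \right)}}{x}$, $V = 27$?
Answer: $\frac{7695}{2} \approx 3847.5$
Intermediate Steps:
$R{\left(x \right)} = \frac{3}{x}$
$- 95 R{\left(-2 \right)} V = - 95 \frac{3}{-2} \cdot 27 = - 95 \cdot 3 \left(- \frac{1}{2}\right) 27 = \left(-95\right) \left(- \frac{3}{2}\right) 27 = \frac{285}{2} \cdot 27 = \frac{7695}{2}$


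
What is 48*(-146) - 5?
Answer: -7013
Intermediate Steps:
48*(-146) - 5 = -7008 - 5 = -7013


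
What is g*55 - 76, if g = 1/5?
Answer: -65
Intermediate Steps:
g = ⅕ ≈ 0.20000
g*55 - 76 = (⅕)*55 - 76 = 11 - 76 = -65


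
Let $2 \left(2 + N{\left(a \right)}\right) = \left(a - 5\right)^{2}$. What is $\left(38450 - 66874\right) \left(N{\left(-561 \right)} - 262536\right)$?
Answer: $2909480640$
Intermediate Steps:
$N{\left(a \right)} = -2 + \frac{\left(-5 + a\right)^{2}}{2}$ ($N{\left(a \right)} = -2 + \frac{\left(a - 5\right)^{2}}{2} = -2 + \frac{\left(-5 + a\right)^{2}}{2}$)
$\left(38450 - 66874\right) \left(N{\left(-561 \right)} - 262536\right) = \left(38450 - 66874\right) \left(\left(-2 + \frac{\left(-5 - 561\right)^{2}}{2}\right) - 262536\right) = - 28424 \left(\left(-2 + \frac{\left(-566\right)^{2}}{2}\right) - 262536\right) = - 28424 \left(\left(-2 + \frac{1}{2} \cdot 320356\right) - 262536\right) = - 28424 \left(\left(-2 + 160178\right) - 262536\right) = - 28424 \left(160176 - 262536\right) = \left(-28424\right) \left(-102360\right) = 2909480640$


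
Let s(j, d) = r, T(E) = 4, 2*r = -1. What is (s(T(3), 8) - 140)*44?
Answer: -6182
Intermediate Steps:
r = -½ (r = (½)*(-1) = -½ ≈ -0.50000)
s(j, d) = -½
(s(T(3), 8) - 140)*44 = (-½ - 140)*44 = -281/2*44 = -6182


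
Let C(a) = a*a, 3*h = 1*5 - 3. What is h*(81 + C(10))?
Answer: 362/3 ≈ 120.67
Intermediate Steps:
h = ⅔ (h = (1*5 - 3)/3 = (5 - 3)/3 = (⅓)*2 = ⅔ ≈ 0.66667)
C(a) = a²
h*(81 + C(10)) = 2*(81 + 10²)/3 = 2*(81 + 100)/3 = (⅔)*181 = 362/3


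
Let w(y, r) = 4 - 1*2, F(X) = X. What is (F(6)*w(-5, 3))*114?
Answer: 1368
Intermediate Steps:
w(y, r) = 2 (w(y, r) = 4 - 2 = 2)
(F(6)*w(-5, 3))*114 = (6*2)*114 = 12*114 = 1368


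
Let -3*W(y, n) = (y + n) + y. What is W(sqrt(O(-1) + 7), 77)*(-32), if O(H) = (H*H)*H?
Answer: 2464/3 + 64*sqrt(6)/3 ≈ 873.59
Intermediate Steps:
O(H) = H**3 (O(H) = H**2*H = H**3)
W(y, n) = -2*y/3 - n/3 (W(y, n) = -((y + n) + y)/3 = -((n + y) + y)/3 = -(n + 2*y)/3 = -2*y/3 - n/3)
W(sqrt(O(-1) + 7), 77)*(-32) = (-2*sqrt((-1)**3 + 7)/3 - 1/3*77)*(-32) = (-2*sqrt(-1 + 7)/3 - 77/3)*(-32) = (-2*sqrt(6)/3 - 77/3)*(-32) = (-77/3 - 2*sqrt(6)/3)*(-32) = 2464/3 + 64*sqrt(6)/3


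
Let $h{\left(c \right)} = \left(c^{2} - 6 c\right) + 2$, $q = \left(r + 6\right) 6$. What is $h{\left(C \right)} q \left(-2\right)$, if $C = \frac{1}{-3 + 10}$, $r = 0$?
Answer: $- \frac{4104}{49} \approx -83.755$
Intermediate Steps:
$q = 36$ ($q = \left(0 + 6\right) 6 = 6 \cdot 6 = 36$)
$C = \frac{1}{7} \approx 0.14286$
$h{\left(c \right)} = 2 + c^{2} - 6 c$
$h{\left(C \right)} q \left(-2\right) = \left(2 + \left(\frac{1}{7}\right)^{2} - \frac{6}{7}\right) 36 \left(-2\right) = \left(2 + \frac{1}{49} - \frac{6}{7}\right) \left(-72\right) = \frac{57}{49} \left(-72\right) = - \frac{4104}{49}$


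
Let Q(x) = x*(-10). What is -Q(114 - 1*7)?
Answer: 1070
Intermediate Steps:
Q(x) = -10*x
-Q(114 - 1*7) = -(-10)*(114 - 1*7) = -(-10)*(114 - 7) = -(-10)*107 = -1*(-1070) = 1070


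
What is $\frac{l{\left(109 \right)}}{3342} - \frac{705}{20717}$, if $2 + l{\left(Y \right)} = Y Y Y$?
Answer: $\frac{26826718249}{69236214} \approx 387.47$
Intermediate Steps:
$l{\left(Y \right)} = -2 + Y^{3}$ ($l{\left(Y \right)} = -2 + Y Y Y = -2 + Y^{2} Y = -2 + Y^{3}$)
$\frac{l{\left(109 \right)}}{3342} - \frac{705}{20717} = \frac{-2 + 109^{3}}{3342} - \frac{705}{20717} = \left(-2 + 1295029\right) \frac{1}{3342} - \frac{705}{20717} = 1295027 \cdot \frac{1}{3342} - \frac{705}{20717} = \frac{1295027}{3342} - \frac{705}{20717} = \frac{26826718249}{69236214}$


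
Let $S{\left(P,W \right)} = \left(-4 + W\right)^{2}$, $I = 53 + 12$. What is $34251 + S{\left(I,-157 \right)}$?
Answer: $60172$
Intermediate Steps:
$I = 65$
$34251 + S{\left(I,-157 \right)} = 34251 + \left(-4 - 157\right)^{2} = 34251 + \left(-161\right)^{2} = 34251 + 25921 = 60172$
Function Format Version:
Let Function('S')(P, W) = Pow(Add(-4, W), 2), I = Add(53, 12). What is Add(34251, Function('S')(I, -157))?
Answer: 60172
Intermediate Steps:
I = 65
Add(34251, Function('S')(I, -157)) = Add(34251, Pow(Add(-4, -157), 2)) = Add(34251, Pow(-161, 2)) = Add(34251, 25921) = 60172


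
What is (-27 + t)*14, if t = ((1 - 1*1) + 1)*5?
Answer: -308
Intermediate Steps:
t = 5 (t = ((1 - 1) + 1)*5 = (0 + 1)*5 = 1*5 = 5)
(-27 + t)*14 = (-27 + 5)*14 = -22*14 = -308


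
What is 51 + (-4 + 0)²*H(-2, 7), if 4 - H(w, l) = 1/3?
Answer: 329/3 ≈ 109.67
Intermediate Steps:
H(w, l) = 11/3 (H(w, l) = 4 - 1/3 = 4 - 1*⅓ = 4 - ⅓ = 11/3)
51 + (-4 + 0)²*H(-2, 7) = 51 + (-4 + 0)²*(11/3) = 51 + (-4)²*(11/3) = 51 + 16*(11/3) = 51 + 176/3 = 329/3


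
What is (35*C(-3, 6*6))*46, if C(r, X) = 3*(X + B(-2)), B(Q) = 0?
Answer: 173880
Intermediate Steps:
C(r, X) = 3*X (C(r, X) = 3*(X + 0) = 3*X)
(35*C(-3, 6*6))*46 = (35*(3*(6*6)))*46 = (35*(3*36))*46 = (35*108)*46 = 3780*46 = 173880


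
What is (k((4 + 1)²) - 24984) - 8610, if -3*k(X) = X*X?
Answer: -101407/3 ≈ -33802.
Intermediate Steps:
k(X) = -X²/3 (k(X) = -X*X/3 = -X²/3)
(k((4 + 1)²) - 24984) - 8610 = (-(4 + 1)⁴/3 - 24984) - 8610 = (-(5²)²/3 - 24984) - 8610 = (-⅓*25² - 24984) - 8610 = (-⅓*625 - 24984) - 8610 = (-625/3 - 24984) - 8610 = -75577/3 - 8610 = -101407/3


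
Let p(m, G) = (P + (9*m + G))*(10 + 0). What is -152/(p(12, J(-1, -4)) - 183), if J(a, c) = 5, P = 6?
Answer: -8/53 ≈ -0.15094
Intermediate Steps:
p(m, G) = 60 + 10*G + 90*m (p(m, G) = (6 + (9*m + G))*(10 + 0) = (6 + (G + 9*m))*10 = (6 + G + 9*m)*10 = 60 + 10*G + 90*m)
-152/(p(12, J(-1, -4)) - 183) = -152/((60 + 10*5 + 90*12) - 183) = -152/((60 + 50 + 1080) - 183) = -152/(1190 - 183) = -152/1007 = -152*1/1007 = -8/53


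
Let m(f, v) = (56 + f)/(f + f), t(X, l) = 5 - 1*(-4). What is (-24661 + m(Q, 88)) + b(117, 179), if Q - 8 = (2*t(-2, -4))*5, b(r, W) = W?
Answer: -342737/14 ≈ -24481.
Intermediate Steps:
t(X, l) = 9 (t(X, l) = 5 + 4 = 9)
Q = 98 (Q = 8 + (2*9)*5 = 8 + 18*5 = 8 + 90 = 98)
m(f, v) = (56 + f)/(2*f) (m(f, v) = (56 + f)/((2*f)) = (56 + f)*(1/(2*f)) = (56 + f)/(2*f))
(-24661 + m(Q, 88)) + b(117, 179) = (-24661 + (½)*(56 + 98)/98) + 179 = (-24661 + (½)*(1/98)*154) + 179 = (-24661 + 11/14) + 179 = -345243/14 + 179 = -342737/14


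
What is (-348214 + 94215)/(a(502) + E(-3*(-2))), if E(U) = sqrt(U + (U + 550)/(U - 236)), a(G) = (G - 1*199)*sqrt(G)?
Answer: -29209885/(2*sqrt(11845) + 34845*sqrt(502)) ≈ -37.404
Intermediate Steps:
a(G) = sqrt(G)*(-199 + G) (a(G) = (G - 199)*sqrt(G) = (-199 + G)*sqrt(G) = sqrt(G)*(-199 + G))
E(U) = sqrt(U + (550 + U)/(-236 + U))
(-348214 + 94215)/(a(502) + E(-3*(-2))) = (-348214 + 94215)/(sqrt(502)*(-199 + 502) + sqrt((550 - 3*(-2) + (-3*(-2))*(-236 - 3*(-2)))/(-236 - 3*(-2)))) = -253999/(sqrt(502)*303 + sqrt((550 + 6 + 6*(-236 + 6))/(-236 + 6))) = -253999/(303*sqrt(502) + sqrt((550 + 6 + 6*(-230))/(-230))) = -253999/(303*sqrt(502) + sqrt(-(550 + 6 - 1380)/230)) = -253999/(303*sqrt(502) + sqrt(-1/230*(-824))) = -253999/(303*sqrt(502) + sqrt(412/115)) = -253999/(303*sqrt(502) + 2*sqrt(11845)/115)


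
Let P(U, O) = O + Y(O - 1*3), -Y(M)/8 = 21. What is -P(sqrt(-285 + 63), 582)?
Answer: -414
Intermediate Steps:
Y(M) = -168 (Y(M) = -8*21 = -168)
P(U, O) = -168 + O (P(U, O) = O - 168 = -168 + O)
-P(sqrt(-285 + 63), 582) = -(-168 + 582) = -1*414 = -414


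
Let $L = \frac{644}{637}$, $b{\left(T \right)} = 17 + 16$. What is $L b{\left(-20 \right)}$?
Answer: $\frac{3036}{91} \approx 33.363$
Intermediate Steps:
$b{\left(T \right)} = 33$
$L = \frac{92}{91}$ ($L = 644 \cdot \frac{1}{637} = \frac{92}{91} \approx 1.011$)
$L b{\left(-20 \right)} = \frac{92}{91} \cdot 33 = \frac{3036}{91}$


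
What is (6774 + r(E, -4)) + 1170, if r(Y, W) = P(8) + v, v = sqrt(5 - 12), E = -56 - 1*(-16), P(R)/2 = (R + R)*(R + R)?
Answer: 8456 + I*sqrt(7) ≈ 8456.0 + 2.6458*I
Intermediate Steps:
P(R) = 8*R**2 (P(R) = 2*((R + R)*(R + R)) = 2*((2*R)*(2*R)) = 2*(4*R**2) = 8*R**2)
E = -40 (E = -56 + 16 = -40)
v = I*sqrt(7) (v = sqrt(-7) = I*sqrt(7) ≈ 2.6458*I)
r(Y, W) = 512 + I*sqrt(7) (r(Y, W) = 8*8**2 + I*sqrt(7) = 8*64 + I*sqrt(7) = 512 + I*sqrt(7))
(6774 + r(E, -4)) + 1170 = (6774 + (512 + I*sqrt(7))) + 1170 = (7286 + I*sqrt(7)) + 1170 = 8456 + I*sqrt(7)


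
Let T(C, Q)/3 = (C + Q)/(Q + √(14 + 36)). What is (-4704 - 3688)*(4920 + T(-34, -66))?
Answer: -88977522720/2153 - 6294000*√2/2153 ≈ -4.1331e+7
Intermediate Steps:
T(C, Q) = 3*(C + Q)/(Q + 5*√2) (T(C, Q) = 3*((C + Q)/(Q + √(14 + 36))) = 3*((C + Q)/(Q + √50)) = 3*((C + Q)/(Q + 5*√2)) = 3*(C + Q)/(Q + 5*√2))
(-4704 - 3688)*(4920 + T(-34, -66)) = (-4704 - 3688)*(4920 + 3*(-34 - 66)/(-66 + 5*√2)) = -8392*(4920 + 3*(-100)/(-66 + 5*√2)) = -8392*(4920 - 300/(-66 + 5*√2)) = -41288640 + 2517600/(-66 + 5*√2)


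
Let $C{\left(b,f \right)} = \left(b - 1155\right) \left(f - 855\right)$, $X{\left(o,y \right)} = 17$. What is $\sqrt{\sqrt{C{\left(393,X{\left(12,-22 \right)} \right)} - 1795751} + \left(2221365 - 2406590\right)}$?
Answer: $\sqrt{-185225 + i \sqrt{1157195}} \approx 1.25 + 430.38 i$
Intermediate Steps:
$C{\left(b,f \right)} = \left(-1155 + b\right) \left(-855 + f\right)$
$\sqrt{\sqrt{C{\left(393,X{\left(12,-22 \right)} \right)} - 1795751} + \left(2221365 - 2406590\right)} = \sqrt{\sqrt{\left(987525 - 19635 - 336015 + 393 \cdot 17\right) - 1795751} + \left(2221365 - 2406590\right)} = \sqrt{\sqrt{\left(987525 - 19635 - 336015 + 6681\right) - 1795751} - 185225} = \sqrt{\sqrt{638556 - 1795751} - 185225} = \sqrt{\sqrt{-1157195} - 185225} = \sqrt{i \sqrt{1157195} - 185225} = \sqrt{-185225 + i \sqrt{1157195}}$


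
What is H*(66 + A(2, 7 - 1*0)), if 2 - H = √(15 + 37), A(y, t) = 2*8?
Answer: 164 - 164*√13 ≈ -427.31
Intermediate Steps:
A(y, t) = 16
H = 2 - 2*√13 (H = 2 - √(15 + 37) = 2 - √52 = 2 - 2*√13 ≈ -5.2111)
H*(66 + A(2, 7 - 1*0)) = (2 - 2*√13)*(66 + 16) = (2 - 2*√13)*82 = 164 - 164*√13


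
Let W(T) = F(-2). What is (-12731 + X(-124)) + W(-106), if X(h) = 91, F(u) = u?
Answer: -12642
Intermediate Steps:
W(T) = -2
(-12731 + X(-124)) + W(-106) = (-12731 + 91) - 2 = -12640 - 2 = -12642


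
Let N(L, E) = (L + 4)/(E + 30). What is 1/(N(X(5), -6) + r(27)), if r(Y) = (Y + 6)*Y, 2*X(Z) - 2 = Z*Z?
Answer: 48/42803 ≈ 0.0011214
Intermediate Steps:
X(Z) = 1 + Z²/2 (X(Z) = 1 + (Z*Z)/2 = 1 + Z²/2)
r(Y) = Y*(6 + Y) (r(Y) = (6 + Y)*Y = Y*(6 + Y))
N(L, E) = (4 + L)/(30 + E)
1/(N(X(5), -6) + r(27)) = 1/((4 + (1 + (½)*5²))/(30 - 6) + 27*(6 + 27)) = 1/((4 + (1 + (½)*25))/24 + 27*33) = 1/((4 + (1 + 25/2))/24 + 891) = 1/((4 + 27/2)/24 + 891) = 1/((1/24)*(35/2) + 891) = 1/(35/48 + 891) = 1/(42803/48) = 48/42803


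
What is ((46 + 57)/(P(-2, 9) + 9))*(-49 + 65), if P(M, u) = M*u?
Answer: -1648/9 ≈ -183.11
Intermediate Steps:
((46 + 57)/(P(-2, 9) + 9))*(-49 + 65) = ((46 + 57)/(-2*9 + 9))*(-49 + 65) = (103/(-18 + 9))*16 = (103/(-9))*16 = (103*(-1/9))*16 = -103/9*16 = -1648/9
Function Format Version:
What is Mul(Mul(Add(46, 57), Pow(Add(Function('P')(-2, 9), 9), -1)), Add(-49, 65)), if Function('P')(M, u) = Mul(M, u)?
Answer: Rational(-1648, 9) ≈ -183.11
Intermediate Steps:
Mul(Mul(Add(46, 57), Pow(Add(Function('P')(-2, 9), 9), -1)), Add(-49, 65)) = Mul(Mul(Add(46, 57), Pow(Add(Mul(-2, 9), 9), -1)), Add(-49, 65)) = Mul(Mul(103, Pow(Add(-18, 9), -1)), 16) = Mul(Mul(103, Pow(-9, -1)), 16) = Mul(Mul(103, Rational(-1, 9)), 16) = Mul(Rational(-103, 9), 16) = Rational(-1648, 9)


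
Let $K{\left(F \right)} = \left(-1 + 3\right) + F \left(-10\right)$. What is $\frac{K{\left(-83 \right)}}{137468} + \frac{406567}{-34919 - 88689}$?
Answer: $- \frac{13946777625}{4248036136} \approx -3.2831$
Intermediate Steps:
$K{\left(F \right)} = 2 - 10 F$
$\frac{K{\left(-83 \right)}}{137468} + \frac{406567}{-34919 - 88689} = \frac{2 - -830}{137468} + \frac{406567}{-34919 - 88689} = \left(2 + 830\right) \frac{1}{137468} + \frac{406567}{-34919 - 88689} = 832 \cdot \frac{1}{137468} + \frac{406567}{-123608} = \frac{208}{34367} + 406567 \left(- \frac{1}{123608}\right) = \frac{208}{34367} - \frac{406567}{123608} = - \frac{13946777625}{4248036136}$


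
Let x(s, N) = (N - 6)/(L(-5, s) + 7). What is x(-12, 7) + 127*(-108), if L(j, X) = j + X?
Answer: -137161/10 ≈ -13716.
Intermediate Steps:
L(j, X) = X + j
x(s, N) = (-6 + N)/(2 + s) (x(s, N) = (N - 6)/((s - 5) + 7) = (-6 + N)/((-5 + s) + 7) = (-6 + N)/(2 + s))
x(-12, 7) + 127*(-108) = (-6 + 7)/(2 - 12) + 127*(-108) = 1/(-10) - 13716 = -⅒*1 - 13716 = -⅒ - 13716 = -137161/10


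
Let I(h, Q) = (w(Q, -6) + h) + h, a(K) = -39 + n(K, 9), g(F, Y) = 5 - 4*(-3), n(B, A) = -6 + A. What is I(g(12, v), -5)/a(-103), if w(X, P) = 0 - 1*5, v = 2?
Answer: -29/36 ≈ -0.80556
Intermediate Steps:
w(X, P) = -5 (w(X, P) = 0 - 5 = -5)
g(F, Y) = 17 (g(F, Y) = 5 + 12 = 17)
a(K) = -36 (a(K) = -39 + (-6 + 9) = -39 + 3 = -36)
I(h, Q) = -5 + 2*h (I(h, Q) = (-5 + h) + h = -5 + 2*h)
I(g(12, v), -5)/a(-103) = (-5 + 2*17)/(-36) = (-5 + 34)*(-1/36) = 29*(-1/36) = -29/36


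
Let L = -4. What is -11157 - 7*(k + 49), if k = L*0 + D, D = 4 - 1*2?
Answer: -11514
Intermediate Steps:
D = 2 (D = 4 - 2 = 2)
k = 2 (k = -4*0 + 2 = 0 + 2 = 2)
-11157 - 7*(k + 49) = -11157 - 7*(2 + 49) = -11157 - 7*51 = -11157 - 357 = -11514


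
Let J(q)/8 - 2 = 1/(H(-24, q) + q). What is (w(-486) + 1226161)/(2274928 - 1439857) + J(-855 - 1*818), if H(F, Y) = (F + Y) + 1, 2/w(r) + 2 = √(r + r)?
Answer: 3996551071577/228819474852 - 3*I*√3/67919108 ≈ 17.466 - 7.6505e-8*I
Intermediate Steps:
w(r) = 2/(-2 + √2*√r) (w(r) = 2/(-2 + √(r + r)) = 2/(-2 + √(2*r)) = 2/(-2 + √2*√r))
H(F, Y) = 1 + F + Y
J(q) = 16 + 8/(-23 + 2*q) (J(q) = 16 + 8/((1 - 24 + q) + q) = 16 + 8/((-23 + q) + q) = 16 + 8/(-23 + 2*q))
(w(-486) + 1226161)/(2274928 - 1439857) + J(-855 - 1*818) = (2/(-2 + √2*√(-486)) + 1226161)/(2274928 - 1439857) + 8*(-45 + 4*(-855 - 1*818))/(-23 + 2*(-855 - 1*818)) = (2/(-2 + √2*(9*I*√6)) + 1226161)/835071 + 8*(-45 + 4*(-855 - 818))/(-23 + 2*(-855 - 818)) = (2/(-2 + 18*I*√3) + 1226161)*(1/835071) + 8*(-45 + 4*(-1673))/(-23 + 2*(-1673)) = (1226161 + 2/(-2 + 18*I*√3))*(1/835071) + 8*(-45 - 6692)/(-23 - 3346) = (1226161/835071 + 2/(835071*(-2 + 18*I*√3))) + 8*(-6737)/(-3369) = (1226161/835071 + 2/(835071*(-2 + 18*I*√3))) + 8*(-1/3369)*(-6737) = (1226161/835071 + 2/(835071*(-2 + 18*I*√3))) + 53896/3369 = 5459769225/312594911 + 2/(835071*(-2 + 18*I*√3))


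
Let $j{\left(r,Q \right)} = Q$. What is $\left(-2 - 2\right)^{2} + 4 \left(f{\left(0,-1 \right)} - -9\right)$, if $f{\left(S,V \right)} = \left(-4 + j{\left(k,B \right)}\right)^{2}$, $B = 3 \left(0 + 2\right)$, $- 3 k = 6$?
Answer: $68$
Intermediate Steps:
$k = -2$ ($k = \left(- \frac{1}{3}\right) 6 = -2$)
$B = 6$ ($B = 3 \cdot 2 = 6$)
$f{\left(S,V \right)} = 4$ ($f{\left(S,V \right)} = \left(-4 + 6\right)^{2} = 2^{2} = 4$)
$\left(-2 - 2\right)^{2} + 4 \left(f{\left(0,-1 \right)} - -9\right) = \left(-2 - 2\right)^{2} + 4 \left(4 - -9\right) = \left(-4\right)^{2} + 4 \left(4 + 9\right) = 16 + 4 \cdot 13 = 16 + 52 = 68$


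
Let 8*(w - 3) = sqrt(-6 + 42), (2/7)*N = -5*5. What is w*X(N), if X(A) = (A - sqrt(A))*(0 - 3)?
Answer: 7875/8 + 225*I*sqrt(14)/8 ≈ 984.38 + 105.23*I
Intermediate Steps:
N = -175/2 (N = 7*(-5*5)/2 = (7/2)*(-25) = -175/2 ≈ -87.500)
X(A) = -3*A + 3*sqrt(A) (X(A) = (A - sqrt(A))*(-3) = -3*A + 3*sqrt(A))
w = 15/4 (w = 3 + sqrt(-6 + 42)/8 = 3 + sqrt(36)/8 = 3 + (1/8)*6 = 3 + 3/4 = 15/4 ≈ 3.7500)
w*X(N) = 15*(-3*(-175/2) + 3*sqrt(-175/2))/4 = 15*(525/2 + 3*(5*I*sqrt(14)/2))/4 = 15*(525/2 + 15*I*sqrt(14)/2)/4 = 7875/8 + 225*I*sqrt(14)/8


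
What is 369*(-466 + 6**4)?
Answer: 306270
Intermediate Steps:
369*(-466 + 6**4) = 369*(-466 + 1296) = 369*830 = 306270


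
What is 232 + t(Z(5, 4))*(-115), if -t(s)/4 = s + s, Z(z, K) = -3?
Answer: -2528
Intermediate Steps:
t(s) = -8*s (t(s) = -4*(s + s) = -8*s)
232 + t(Z(5, 4))*(-115) = 232 - 8*(-3)*(-115) = 232 + 24*(-115) = 232 - 2760 = -2528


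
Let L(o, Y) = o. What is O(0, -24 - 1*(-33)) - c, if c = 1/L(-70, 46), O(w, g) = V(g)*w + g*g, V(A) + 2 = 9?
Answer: 5671/70 ≈ 81.014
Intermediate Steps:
V(A) = 7 (V(A) = -2 + 9 = 7)
O(w, g) = g² + 7*w (O(w, g) = 7*w + g*g = 7*w + g² = g² + 7*w)
c = -1/70 (c = 1/(-70) = -1/70 ≈ -0.014286)
O(0, -24 - 1*(-33)) - c = ((-24 - 1*(-33))² + 7*0) - 1*(-1/70) = ((-24 + 33)² + 0) + 1/70 = (9² + 0) + 1/70 = (81 + 0) + 1/70 = 81 + 1/70 = 5671/70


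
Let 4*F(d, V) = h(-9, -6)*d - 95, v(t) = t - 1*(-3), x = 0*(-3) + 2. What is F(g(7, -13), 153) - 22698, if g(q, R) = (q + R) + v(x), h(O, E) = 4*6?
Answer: -90911/4 ≈ -22728.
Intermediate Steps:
h(O, E) = 24
x = 2 (x = 0 + 2 = 2)
v(t) = 3 + t (v(t) = t + 3 = 3 + t)
g(q, R) = 5 + R + q (g(q, R) = (q + R) + (3 + 2) = (R + q) + 5 = 5 + R + q)
F(d, V) = -95/4 + 6*d (F(d, V) = (24*d - 95)/4 = (-95 + 24*d)/4 = -95/4 + 6*d)
F(g(7, -13), 153) - 22698 = (-95/4 + 6*(5 - 13 + 7)) - 22698 = (-95/4 + 6*(-1)) - 22698 = (-95/4 - 6) - 22698 = -119/4 - 22698 = -90911/4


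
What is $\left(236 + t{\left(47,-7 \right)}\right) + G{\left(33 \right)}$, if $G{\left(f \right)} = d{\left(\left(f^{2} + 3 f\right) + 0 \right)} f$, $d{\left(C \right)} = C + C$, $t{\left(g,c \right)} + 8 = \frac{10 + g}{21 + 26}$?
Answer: $\frac{3695949}{47} \approx 78637.0$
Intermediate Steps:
$t{\left(g,c \right)} = - \frac{366}{47} + \frac{g}{47}$ ($t{\left(g,c \right)} = -8 + \frac{10 + g}{21 + 26} = -8 + \frac{10 + g}{47} = -8 + \left(10 + g\right) \frac{1}{47} = -8 + \left(\frac{10}{47} + \frac{g}{47}\right) = - \frac{366}{47} + \frac{g}{47}$)
$d{\left(C \right)} = 2 C$
$G{\left(f \right)} = f \left(2 f^{2} + 6 f\right)$ ($G{\left(f \right)} = 2 \left(\left(f^{2} + 3 f\right) + 0\right) f = 2 \left(f^{2} + 3 f\right) f = \left(2 f^{2} + 6 f\right) f = f \left(2 f^{2} + 6 f\right)$)
$\left(236 + t{\left(47,-7 \right)}\right) + G{\left(33 \right)} = \left(236 + \left(- \frac{366}{47} + \frac{1}{47} \cdot 47\right)\right) + 2 \cdot 33^{2} \left(3 + 33\right) = \left(236 + \left(- \frac{366}{47} + 1\right)\right) + 2 \cdot 1089 \cdot 36 = \left(236 - \frac{319}{47}\right) + 78408 = \frac{10773}{47} + 78408 = \frac{3695949}{47}$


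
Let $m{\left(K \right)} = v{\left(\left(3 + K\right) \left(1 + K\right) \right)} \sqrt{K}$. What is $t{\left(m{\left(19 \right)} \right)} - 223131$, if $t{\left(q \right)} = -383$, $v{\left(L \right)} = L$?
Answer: $-223514$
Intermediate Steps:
$m{\left(K \right)} = \sqrt{K} \left(1 + K\right) \left(3 + K\right)$ ($m{\left(K \right)} = \left(3 + K\right) \left(1 + K\right) \sqrt{K} = \left(1 + K\right) \left(3 + K\right) \sqrt{K} = \sqrt{K} \left(1 + K\right) \left(3 + K\right)$)
$t{\left(m{\left(19 \right)} \right)} - 223131 = -383 - 223131 = -223514$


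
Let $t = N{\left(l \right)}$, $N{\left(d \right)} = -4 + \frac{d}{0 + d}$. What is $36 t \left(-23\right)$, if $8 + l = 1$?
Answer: $2484$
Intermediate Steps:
$l = -7$ ($l = -8 + 1 = -7$)
$N{\left(d \right)} = -3$ ($N{\left(d \right)} = -4 + \frac{d}{d} = -4 + 1 = -3$)
$t = -3$
$36 t \left(-23\right) = 36 \left(-3\right) \left(-23\right) = \left(-108\right) \left(-23\right) = 2484$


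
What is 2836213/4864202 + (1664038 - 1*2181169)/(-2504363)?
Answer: 9618336541781/12181727513326 ≈ 0.78957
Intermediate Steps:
2836213/4864202 + (1664038 - 1*2181169)/(-2504363) = 2836213*(1/4864202) + (1664038 - 2181169)*(-1/2504363) = 2836213/4864202 - 517131*(-1/2504363) = 2836213/4864202 + 517131/2504363 = 9618336541781/12181727513326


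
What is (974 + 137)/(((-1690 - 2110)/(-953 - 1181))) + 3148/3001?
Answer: 3563477637/5701900 ≈ 624.96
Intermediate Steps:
(974 + 137)/(((-1690 - 2110)/(-953 - 1181))) + 3148/3001 = 1111/((-3800/(-2134))) + 3148*(1/3001) = 1111/((-3800*(-1/2134))) + 3148/3001 = 1111/(1900/1067) + 3148/3001 = 1111*(1067/1900) + 3148/3001 = 1185437/1900 + 3148/3001 = 3563477637/5701900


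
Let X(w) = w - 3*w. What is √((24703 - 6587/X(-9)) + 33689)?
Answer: √2088938/6 ≈ 240.89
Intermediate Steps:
X(w) = -2*w
√((24703 - 6587/X(-9)) + 33689) = √((24703 - 6587/((-2*(-9)))) + 33689) = √((24703 - 6587/18) + 33689) = √(438067/18 + 33689) = √(1044469/18) = √2088938/6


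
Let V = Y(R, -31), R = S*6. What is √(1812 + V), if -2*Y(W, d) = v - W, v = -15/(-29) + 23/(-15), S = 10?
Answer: √348648585/435 ≈ 42.924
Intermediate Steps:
R = 60 (R = 10*6 = 60)
v = -442/435 (v = -15*(-1/29) + 23*(-1/15) = 15/29 - 23/15 = -442/435 ≈ -1.0161)
Y(W, d) = 221/435 + W/2 (Y(W, d) = -(-442/435 - W)/2 = 221/435 + W/2)
V = 13271/435 (V = 221/435 + (½)*60 = 221/435 + 30 = 13271/435 ≈ 30.508)
√(1812 + V) = √(1812 + 13271/435) = √(801491/435) = √348648585/435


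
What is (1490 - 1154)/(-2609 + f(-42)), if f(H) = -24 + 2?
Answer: -112/877 ≈ -0.12771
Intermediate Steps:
f(H) = -22
(1490 - 1154)/(-2609 + f(-42)) = (1490 - 1154)/(-2609 - 22) = 336/(-2631) = 336*(-1/2631) = -112/877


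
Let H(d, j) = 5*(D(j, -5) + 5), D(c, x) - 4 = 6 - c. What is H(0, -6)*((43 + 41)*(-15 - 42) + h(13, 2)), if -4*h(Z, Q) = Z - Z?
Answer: -502740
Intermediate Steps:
D(c, x) = 10 - c (D(c, x) = 4 + (6 - c) = 10 - c)
H(d, j) = 75 - 5*j (H(d, j) = 5*((10 - j) + 5) = 5*(15 - j) = 75 - 5*j)
h(Z, Q) = 0 (h(Z, Q) = -(Z - Z)/4 = -¼*0 = 0)
H(0, -6)*((43 + 41)*(-15 - 42) + h(13, 2)) = (75 - 5*(-6))*((43 + 41)*(-15 - 42) + 0) = (75 + 30)*(84*(-57) + 0) = 105*(-4788 + 0) = 105*(-4788) = -502740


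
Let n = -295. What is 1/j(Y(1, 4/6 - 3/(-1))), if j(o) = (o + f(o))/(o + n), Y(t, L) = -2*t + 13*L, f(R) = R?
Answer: -374/137 ≈ -2.7299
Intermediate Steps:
j(o) = 2*o/(-295 + o) (j(o) = (o + o)/(o - 295) = (2*o)/(-295 + o) = 2*o/(-295 + o))
1/j(Y(1, 4/6 - 3/(-1))) = 1/(2*(-2*1 + 13*(4/6 - 3/(-1)))/(-295 + (-2*1 + 13*(4/6 - 3/(-1))))) = 1/(2*(-2 + 13*(4*(⅙) - 3*(-1)))/(-295 + (-2 + 13*(4*(⅙) - 3*(-1))))) = 1/(2*(-2 + 13*(⅔ + 3))/(-295 + (-2 + 13*(⅔ + 3)))) = 1/(2*(-2 + 13*(11/3))/(-295 + (-2 + 13*(11/3)))) = 1/(2*(-2 + 143/3)/(-295 + (-2 + 143/3))) = 1/(2*(137/3)/(-295 + 137/3)) = 1/(2*(137/3)/(-748/3)) = 1/(2*(137/3)*(-3/748)) = 1/(-137/374) = -374/137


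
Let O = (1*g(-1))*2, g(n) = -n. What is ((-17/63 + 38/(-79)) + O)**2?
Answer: 38651089/24770529 ≈ 1.5604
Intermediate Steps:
O = 2 (O = (1*(-1*(-1)))*2 = (1*1)*2 = 1*2 = 2)
((-17/63 + 38/(-79)) + O)**2 = ((-17/63 + 38/(-79)) + 2)**2 = ((-17*1/63 + 38*(-1/79)) + 2)**2 = ((-17/63 - 38/79) + 2)**2 = (-3737/4977 + 2)**2 = (6217/4977)**2 = 38651089/24770529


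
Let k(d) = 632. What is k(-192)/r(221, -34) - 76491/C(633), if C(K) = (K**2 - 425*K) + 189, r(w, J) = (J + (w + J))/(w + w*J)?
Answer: -3972192067/131853 ≈ -30126.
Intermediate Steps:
r(w, J) = (w + 2*J)/(w + J*w) (r(w, J) = (J + (J + w))/(w + J*w) = (w + 2*J)/(w + J*w))
C(K) = 189 + K**2 - 425*K
k(-192)/r(221, -34) - 76491/C(633) = 632/(((221 + 2*(-34))/(221*(1 - 34)))) - 76491/(189 + 633**2 - 425*633) = 632/(((1/221)*(221 - 68)/(-33))) - 76491/(189 + 400689 - 269025) = 632/(((1/221)*(-1/33)*153)) - 76491/131853 = 632/(-3/143) - 76491*1/131853 = 632*(-143/3) - 25497/43951 = -90376/3 - 25497/43951 = -3972192067/131853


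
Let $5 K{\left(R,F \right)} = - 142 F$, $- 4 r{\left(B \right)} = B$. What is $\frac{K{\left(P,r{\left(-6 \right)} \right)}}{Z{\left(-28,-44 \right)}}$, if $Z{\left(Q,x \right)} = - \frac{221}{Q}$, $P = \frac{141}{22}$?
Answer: $- \frac{5964}{1105} \approx -5.3973$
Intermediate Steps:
$r{\left(B \right)} = - \frac{B}{4}$
$P = \frac{141}{22}$ ($P = 141 \cdot \frac{1}{22} = \frac{141}{22} \approx 6.4091$)
$K{\left(R,F \right)} = - \frac{142 F}{5}$ ($K{\left(R,F \right)} = \frac{\left(-142\right) F}{5} = - \frac{142 F}{5}$)
$\frac{K{\left(P,r{\left(-6 \right)} \right)}}{Z{\left(-28,-44 \right)}} = \frac{\left(- \frac{142}{5}\right) \left(\left(- \frac{1}{4}\right) \left(-6\right)\right)}{\left(-221\right) \frac{1}{-28}} = \frac{\left(- \frac{142}{5}\right) \frac{3}{2}}{\left(-221\right) \left(- \frac{1}{28}\right)} = - \frac{213}{5 \cdot \frac{221}{28}} = \left(- \frac{213}{5}\right) \frac{28}{221} = - \frac{5964}{1105}$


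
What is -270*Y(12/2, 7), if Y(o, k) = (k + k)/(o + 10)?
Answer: -945/4 ≈ -236.25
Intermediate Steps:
Y(o, k) = 2*k/(10 + o) (Y(o, k) = (2*k)/(10 + o) = 2*k/(10 + o))
-270*Y(12/2, 7) = -540*7/(10 + 12/2) = -540*7/(10 + 12*(½)) = -540*7/(10 + 6) = -540*7/16 = -270*7/8 = -945/4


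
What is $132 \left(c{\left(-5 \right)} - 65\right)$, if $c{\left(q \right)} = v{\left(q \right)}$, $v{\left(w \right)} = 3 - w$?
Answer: $-7524$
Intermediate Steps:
$c{\left(q \right)} = 3 - q$
$132 \left(c{\left(-5 \right)} - 65\right) = 132 \left(\left(3 - -5\right) - 65\right) = 132 \left(\left(3 + 5\right) - 65\right) = 132 \left(8 - 65\right) = 132 \left(-57\right) = -7524$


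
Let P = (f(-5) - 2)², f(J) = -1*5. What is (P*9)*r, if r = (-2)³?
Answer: -3528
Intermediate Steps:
f(J) = -5
P = 49 (P = (-5 - 2)² = (-7)² = 49)
r = -8
(P*9)*r = (49*9)*(-8) = 441*(-8) = -3528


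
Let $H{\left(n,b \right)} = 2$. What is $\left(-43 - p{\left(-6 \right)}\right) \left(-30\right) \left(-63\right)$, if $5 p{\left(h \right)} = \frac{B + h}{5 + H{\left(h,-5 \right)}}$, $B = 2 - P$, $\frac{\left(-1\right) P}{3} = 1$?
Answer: $-81216$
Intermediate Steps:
$P = -3$ ($P = \left(-3\right) 1 = -3$)
$B = 5$ ($B = 2 - -3 = 2 + 3 = 5$)
$p{\left(h \right)} = \frac{1}{7} + \frac{h}{35}$ ($p{\left(h \right)} = \frac{\left(5 + h\right) \frac{1}{5 + 2}}{5} = \frac{\left(5 + h\right) \frac{1}{7}}{5} = \frac{\frac{5}{7} + \frac{h}{7}}{5} = \frac{1}{7} + \frac{h}{35}$)
$\left(-43 - p{\left(-6 \right)}\right) \left(-30\right) \left(-63\right) = \left(-43 - \left(\frac{1}{7} + \frac{1}{35} \left(-6\right)\right)\right) \left(-30\right) \left(-63\right) = \left(-43 - \left(\frac{1}{7} - \frac{6}{35}\right)\right) \left(-30\right) \left(-63\right) = \left(-43 - - \frac{1}{35}\right) \left(-30\right) \left(-63\right) = \left(-43 + \frac{1}{35}\right) \left(-30\right) \left(-63\right) = \left(- \frac{1504}{35}\right) \left(-30\right) \left(-63\right) = \frac{9024}{7} \left(-63\right) = -81216$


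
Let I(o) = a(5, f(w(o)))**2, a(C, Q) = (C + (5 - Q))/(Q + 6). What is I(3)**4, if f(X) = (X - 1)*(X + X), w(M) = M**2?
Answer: 406067677556641/1001129150390625 ≈ 0.40561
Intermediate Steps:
f(X) = 2*X*(-1 + X) (f(X) = (-1 + X)*(2*X) = 2*X*(-1 + X))
a(C, Q) = (5 + C - Q)/(6 + Q)
I(o) = (10 - 2*o**2*(-1 + o**2))**2/(6 + 2*o**2*(-1 + o**2))**2 (I(o) = ((5 + 5 - 2*o**2*(-1 + o**2))/(6 + 2*o**2*(-1 + o**2)))**2 = ((10 - 2*o**2*(-1 + o**2))/(6 + 2*o**2*(-1 + o**2)))**2 = (10 - 2*o**2*(-1 + o**2))**2/(6 + 2*o**2*(-1 + o**2))**2)
I(3)**4 = ((-5 + 3**4 - 1*3**2)**2/(3 + 3**4 - 1*3**2)**2)**4 = ((-5 + 81 - 1*9)**2/(3 + 81 - 1*9)**2)**4 = ((-5 + 81 - 9)**2/(3 + 81 - 9)**2)**4 = (67**2/75**2)**4 = (4489*(1/5625))**4 = (4489/5625)**4 = 406067677556641/1001129150390625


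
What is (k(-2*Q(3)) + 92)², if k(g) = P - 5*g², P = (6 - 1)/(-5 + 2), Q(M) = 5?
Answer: 1510441/9 ≈ 1.6783e+5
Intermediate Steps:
P = -5/3 (P = 5/(-3) = 5*(-⅓) = -5/3 ≈ -1.6667)
k(g) = -5/3 - 5*g²
(k(-2*Q(3)) + 92)² = ((-5/3 - 5*(-2*5)²) + 92)² = ((-5/3 - 5*(-10)²) + 92)² = ((-5/3 - 5*100) + 92)² = ((-5/3 - 500) + 92)² = (-1505/3 + 92)² = (-1229/3)² = 1510441/9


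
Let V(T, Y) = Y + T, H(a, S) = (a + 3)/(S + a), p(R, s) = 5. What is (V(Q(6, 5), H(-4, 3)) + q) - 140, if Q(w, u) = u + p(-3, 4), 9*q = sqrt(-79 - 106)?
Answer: -129 + I*sqrt(185)/9 ≈ -129.0 + 1.5113*I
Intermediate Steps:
q = I*sqrt(185)/9 (q = sqrt(-79 - 106)/9 = sqrt(-185)/9 = (I*sqrt(185))/9 = I*sqrt(185)/9 ≈ 1.5113*I)
H(a, S) = (3 + a)/(S + a)
Q(w, u) = 5 + u (Q(w, u) = u + 5 = 5 + u)
V(T, Y) = T + Y
(V(Q(6, 5), H(-4, 3)) + q) - 140 = (((5 + 5) + (3 - 4)/(3 - 4)) + I*sqrt(185)/9) - 140 = ((10 - 1/(-1)) + I*sqrt(185)/9) - 140 = ((10 - 1*(-1)) + I*sqrt(185)/9) - 140 = ((10 + 1) + I*sqrt(185)/9) - 140 = (11 + I*sqrt(185)/9) - 140 = -129 + I*sqrt(185)/9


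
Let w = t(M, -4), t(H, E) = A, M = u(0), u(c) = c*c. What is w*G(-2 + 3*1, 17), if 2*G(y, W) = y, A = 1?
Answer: ½ ≈ 0.50000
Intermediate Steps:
u(c) = c²
M = 0 (M = 0² = 0)
t(H, E) = 1
G(y, W) = y/2
w = 1
w*G(-2 + 3*1, 17) = 1*((-2 + 3*1)/2) = 1*((-2 + 3)/2) = 1*((½)*1) = 1*(½) = ½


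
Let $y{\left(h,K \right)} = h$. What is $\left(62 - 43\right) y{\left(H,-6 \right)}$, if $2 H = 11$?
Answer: $\frac{209}{2} \approx 104.5$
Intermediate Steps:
$H = \frac{11}{2}$ ($H = \frac{1}{2} \cdot 11 = \frac{11}{2} \approx 5.5$)
$\left(62 - 43\right) y{\left(H,-6 \right)} = \left(62 - 43\right) \frac{11}{2} = 19 \cdot \frac{11}{2} = \frac{209}{2}$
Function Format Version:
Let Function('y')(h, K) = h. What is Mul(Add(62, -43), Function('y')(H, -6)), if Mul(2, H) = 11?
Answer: Rational(209, 2) ≈ 104.50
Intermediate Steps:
H = Rational(11, 2) (H = Mul(Rational(1, 2), 11) = Rational(11, 2) ≈ 5.5000)
Mul(Add(62, -43), Function('y')(H, -6)) = Mul(Add(62, -43), Rational(11, 2)) = Mul(19, Rational(11, 2)) = Rational(209, 2)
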